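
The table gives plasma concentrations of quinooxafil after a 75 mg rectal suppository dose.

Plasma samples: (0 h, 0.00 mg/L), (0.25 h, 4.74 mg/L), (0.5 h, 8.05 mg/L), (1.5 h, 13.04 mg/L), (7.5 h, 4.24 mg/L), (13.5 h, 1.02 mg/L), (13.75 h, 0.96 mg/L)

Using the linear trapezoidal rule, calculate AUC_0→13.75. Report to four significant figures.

Trapezoidal AUC_0→13.75:
  [0→0.25]: (0.00+4.74)/2 × 0.25 = 0.5925
  [0.25→0.5]: (4.74+8.05)/2 × 0.25 = 1.59875
  [0.5→1.5]: (8.05+13.04)/2 × 1 = 10.545
  [1.5→7.5]: (13.04+4.24)/2 × 6 = 51.84
  [7.5→13.5]: (4.24+1.02)/2 × 6 = 15.78
  [13.5→13.75]: (1.02+0.96)/2 × 0.25 = 0.2475
  Sum = 80.60375 mg/L·h

AUC = 80.60 mg/L·h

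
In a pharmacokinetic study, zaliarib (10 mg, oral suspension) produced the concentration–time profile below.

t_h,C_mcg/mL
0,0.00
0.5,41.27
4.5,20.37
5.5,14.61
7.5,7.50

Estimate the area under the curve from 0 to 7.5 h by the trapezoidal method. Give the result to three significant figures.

Trapezoidal AUC_0→7.5:
  [0→0.5]: (0.00+41.27)/2 × 0.5 = 10.3175
  [0.5→4.5]: (41.27+20.37)/2 × 4 = 123.28
  [4.5→5.5]: (20.37+14.61)/2 × 1 = 17.49
  [5.5→7.5]: (14.61+7.50)/2 × 2 = 22.11
  Sum = 173.1975 mcg/mL·h

AUC = 173 mcg/mL·h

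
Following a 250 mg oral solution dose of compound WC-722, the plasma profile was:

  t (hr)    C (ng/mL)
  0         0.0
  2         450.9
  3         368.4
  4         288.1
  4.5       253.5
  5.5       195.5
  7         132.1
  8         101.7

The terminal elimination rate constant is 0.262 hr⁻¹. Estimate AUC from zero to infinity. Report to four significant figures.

Trapezoidal AUC_0→8:
  [0→2]: (0.0+450.9)/2 × 2 = 450.9
  [2→3]: (450.9+368.4)/2 × 1 = 409.65
  [3→4]: (368.4+288.1)/2 × 1 = 328.25
  [4→4.5]: (288.1+253.5)/2 × 0.5 = 135.4
  [4.5→5.5]: (253.5+195.5)/2 × 1 = 224.5
  [5.5→7]: (195.5+132.1)/2 × 1.5 = 245.7
  [7→8]: (132.1+101.7)/2 × 1 = 116.9
  Sum = 1911.3 ng/mL·hr
Extrapolated tail: C_last / k_e = 101.7 / 0.262 = 388.168
AUC_0→∞ = 1911.3 + 388.168 = 2299.468 ng/mL·hr

AUC = 2299 ng/mL·hr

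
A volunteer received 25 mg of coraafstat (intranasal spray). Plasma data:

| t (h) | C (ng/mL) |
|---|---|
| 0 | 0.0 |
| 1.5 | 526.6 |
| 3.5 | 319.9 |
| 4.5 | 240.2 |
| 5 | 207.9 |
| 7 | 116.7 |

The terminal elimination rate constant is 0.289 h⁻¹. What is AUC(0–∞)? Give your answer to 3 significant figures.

AUC = 2360 ng/mL·h

Trapezoidal AUC_0→7:
  [0→1.5]: (0.0+526.6)/2 × 1.5 = 394.95
  [1.5→3.5]: (526.6+319.9)/2 × 2 = 846.5
  [3.5→4.5]: (319.9+240.2)/2 × 1 = 280.05
  [4.5→5]: (240.2+207.9)/2 × 0.5 = 112.025
  [5→7]: (207.9+116.7)/2 × 2 = 324.6
  Sum = 1958.125 ng/mL·h
Extrapolated tail: C_last / k_e = 116.7 / 0.289 = 403.806
AUC_0→∞ = 1958.125 + 403.806 = 2361.931 ng/mL·h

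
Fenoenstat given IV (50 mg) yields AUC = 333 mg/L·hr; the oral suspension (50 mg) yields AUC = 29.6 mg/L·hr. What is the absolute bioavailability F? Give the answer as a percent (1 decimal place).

F = 8.9%

F = (AUC_ev / D_ev) / (AUC_iv / D_iv)
  = (29.6/50) / (333/50)
  = 0.592 / 6.66 = 0.0889
  = 8.89%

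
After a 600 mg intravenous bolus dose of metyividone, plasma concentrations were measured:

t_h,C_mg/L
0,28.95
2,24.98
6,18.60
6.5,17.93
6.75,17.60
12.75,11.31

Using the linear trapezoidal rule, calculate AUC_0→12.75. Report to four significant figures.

Trapezoidal AUC_0→12.75:
  [0→2]: (28.95+24.98)/2 × 2 = 53.93
  [2→6]: (24.98+18.60)/2 × 4 = 87.16
  [6→6.5]: (18.60+17.93)/2 × 0.5 = 9.1325
  [6.5→6.75]: (17.93+17.60)/2 × 0.25 = 4.44125
  [6.75→12.75]: (17.60+11.31)/2 × 6 = 86.73
  Sum = 241.39375 mg/L·h

AUC = 241.4 mg/L·h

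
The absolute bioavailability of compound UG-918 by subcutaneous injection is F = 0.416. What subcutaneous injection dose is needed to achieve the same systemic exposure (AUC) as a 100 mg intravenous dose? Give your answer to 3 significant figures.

D_subcutaneous = 240 mg

For equal systemic exposure: F × D_ev = D_iv
D_ev = D_iv / F = 100 / 0.416 = 240.385 mg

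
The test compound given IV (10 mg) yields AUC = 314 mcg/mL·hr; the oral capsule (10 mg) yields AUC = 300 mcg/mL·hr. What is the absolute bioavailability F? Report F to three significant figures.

F = (AUC_ev / D_ev) / (AUC_iv / D_iv)
  = (300/10) / (314/10)
  = 30 / 31.4 = 0.9554

F = 0.955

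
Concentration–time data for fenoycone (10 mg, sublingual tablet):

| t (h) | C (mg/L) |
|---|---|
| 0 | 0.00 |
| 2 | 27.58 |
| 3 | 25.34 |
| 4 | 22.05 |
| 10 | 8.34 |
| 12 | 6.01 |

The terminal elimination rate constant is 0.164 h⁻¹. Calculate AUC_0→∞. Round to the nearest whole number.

Trapezoidal AUC_0→12:
  [0→2]: (0.00+27.58)/2 × 2 = 27.58
  [2→3]: (27.58+25.34)/2 × 1 = 26.46
  [3→4]: (25.34+22.05)/2 × 1 = 23.695
  [4→10]: (22.05+8.34)/2 × 6 = 91.17
  [10→12]: (8.34+6.01)/2 × 2 = 14.35
  Sum = 183.255 mg/L·h
Extrapolated tail: C_last / k_e = 6.01 / 0.164 = 36.646
AUC_0→∞ = 183.255 + 36.646 = 219.901 mg/L·h

AUC = 220 mg/L·h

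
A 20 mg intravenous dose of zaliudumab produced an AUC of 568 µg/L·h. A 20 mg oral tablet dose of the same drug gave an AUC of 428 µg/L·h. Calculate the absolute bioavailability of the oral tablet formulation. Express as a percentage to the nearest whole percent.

F = 75%

F = (AUC_ev / D_ev) / (AUC_iv / D_iv)
  = (428/20) / (568/20)
  = 21.4 / 28.4 = 0.7535
  = 75.35%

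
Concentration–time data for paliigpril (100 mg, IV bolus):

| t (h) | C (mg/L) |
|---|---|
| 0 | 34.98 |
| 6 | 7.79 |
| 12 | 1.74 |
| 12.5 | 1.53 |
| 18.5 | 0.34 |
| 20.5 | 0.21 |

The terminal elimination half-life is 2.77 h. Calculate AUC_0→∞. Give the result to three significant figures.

Trapezoidal AUC_0→20.5:
  [0→6]: (34.98+7.79)/2 × 6 = 128.31
  [6→12]: (7.79+1.74)/2 × 6 = 28.59
  [12→12.5]: (1.74+1.53)/2 × 0.5 = 0.8175
  [12.5→18.5]: (1.53+0.34)/2 × 6 = 5.61
  [18.5→20.5]: (0.34+0.21)/2 × 2 = 0.55
  Sum = 163.8775 mg/L·h
k_e = ln2 / t½ = 0.693147 / 2.77 = 0.2502 h^-1
Extrapolated tail: C_last / k_e = 0.21 / 0.2502 = 0.839
AUC_0→∞ = 163.8775 + 0.839 = 164.7165 mg/L·h

AUC = 165 mg/L·h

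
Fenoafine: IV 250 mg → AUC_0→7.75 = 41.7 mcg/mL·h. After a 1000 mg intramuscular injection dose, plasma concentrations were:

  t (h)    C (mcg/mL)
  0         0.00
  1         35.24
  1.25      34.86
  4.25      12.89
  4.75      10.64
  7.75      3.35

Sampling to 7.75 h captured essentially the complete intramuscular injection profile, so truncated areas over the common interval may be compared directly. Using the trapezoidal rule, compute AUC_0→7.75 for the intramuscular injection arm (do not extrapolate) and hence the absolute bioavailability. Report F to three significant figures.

Trapezoidal AUC_0→7.75 (intramuscular injection):
  [0→1]: (0.00+35.24)/2 × 1 = 17.62
  [1→1.25]: (35.24+34.86)/2 × 0.25 = 8.7625
  [1.25→4.25]: (34.86+12.89)/2 × 3 = 71.625
  [4.25→4.75]: (12.89+10.64)/2 × 0.5 = 5.8825
  [4.75→7.75]: (10.64+3.35)/2 × 3 = 20.985
  Sum = 124.875 mcg/mL·h
F = (AUC_ev/D_ev)/(AUC_iv/D_iv) = (124.875/1000)/(41.7/250) = 0.124875/0.1668 = 0.7487

F = 0.749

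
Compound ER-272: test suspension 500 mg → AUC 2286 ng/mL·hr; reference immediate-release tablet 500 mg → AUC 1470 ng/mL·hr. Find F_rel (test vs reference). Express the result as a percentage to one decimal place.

F_rel = (AUC_test/D_test) / (AUC_ref/D_ref)
      = (2286/500) / (1470/500)
      = 4.572 / 2.94 = 1.5551 = 155.51%

F_rel = 155.5%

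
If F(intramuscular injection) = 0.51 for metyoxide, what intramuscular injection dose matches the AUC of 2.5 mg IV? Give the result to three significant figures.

For equal systemic exposure: F × D_ev = D_iv
D_ev = D_iv / F = 2.5 / 0.51 = 4.90196 mg

D_intramuscular = 4.90 mg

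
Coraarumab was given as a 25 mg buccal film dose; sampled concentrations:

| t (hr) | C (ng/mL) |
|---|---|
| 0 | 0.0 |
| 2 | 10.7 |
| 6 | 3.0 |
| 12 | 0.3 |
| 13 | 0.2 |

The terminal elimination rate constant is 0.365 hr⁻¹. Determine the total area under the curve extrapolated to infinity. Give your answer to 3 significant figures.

Trapezoidal AUC_0→13:
  [0→2]: (0.0+10.7)/2 × 2 = 10.7
  [2→6]: (10.7+3.0)/2 × 4 = 27.4
  [6→12]: (3.0+0.3)/2 × 6 = 9.9
  [12→13]: (0.3+0.2)/2 × 1 = 0.25
  Sum = 48.25 ng/mL·hr
Extrapolated tail: C_last / k_e = 0.2 / 0.365 = 0.548
AUC_0→∞ = 48.25 + 0.548 = 48.798 ng/mL·hr

AUC = 48.8 ng/mL·hr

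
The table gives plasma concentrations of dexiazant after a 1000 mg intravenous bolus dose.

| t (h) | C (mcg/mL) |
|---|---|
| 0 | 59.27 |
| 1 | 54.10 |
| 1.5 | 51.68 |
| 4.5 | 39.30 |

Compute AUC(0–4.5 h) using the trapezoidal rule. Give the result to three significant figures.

AUC = 220 mcg/mL·h

Trapezoidal AUC_0→4.5:
  [0→1]: (59.27+54.10)/2 × 1 = 56.685
  [1→1.5]: (54.10+51.68)/2 × 0.5 = 26.445
  [1.5→4.5]: (51.68+39.30)/2 × 3 = 136.47
  Sum = 219.6 mcg/mL·h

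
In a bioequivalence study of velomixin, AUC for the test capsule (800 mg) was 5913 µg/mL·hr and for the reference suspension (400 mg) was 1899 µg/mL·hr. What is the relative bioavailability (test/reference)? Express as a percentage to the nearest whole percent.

F_rel = (AUC_test/D_test) / (AUC_ref/D_ref)
      = (5913/800) / (1899/400)
      = 7.39125 / 4.7475 = 1.5569 = 155.69%

F_rel = 156%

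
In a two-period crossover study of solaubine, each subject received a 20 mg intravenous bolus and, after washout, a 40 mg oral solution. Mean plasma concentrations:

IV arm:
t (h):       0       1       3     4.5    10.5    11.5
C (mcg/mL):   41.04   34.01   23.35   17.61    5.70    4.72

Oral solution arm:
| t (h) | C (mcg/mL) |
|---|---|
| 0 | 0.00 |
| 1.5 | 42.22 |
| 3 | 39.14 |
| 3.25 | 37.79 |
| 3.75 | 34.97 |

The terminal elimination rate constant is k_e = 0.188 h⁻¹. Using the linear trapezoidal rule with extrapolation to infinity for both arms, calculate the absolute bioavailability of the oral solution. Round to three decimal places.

F = 0.679

Trapezoidal AUC_0→11.5 (IV):
  [0→1]: (41.04+34.01)/2 × 1 = 37.525
  [1→3]: (34.01+23.35)/2 × 2 = 57.36
  [3→4.5]: (23.35+17.61)/2 × 1.5 = 30.72
  [4.5→10.5]: (17.61+5.70)/2 × 6 = 69.93
  [10.5→11.5]: (5.70+4.72)/2 × 1 = 5.21
  Sum = 200.745 mcg/mL·h
IV tail: 4.72/0.188 = 25.106; AUC_iv,0→∞ = 200.745 + 25.106 = 225.851 mcg/mL·h
Trapezoidal AUC_0→3.75 (oral solution):
  [0→1.5]: (0.00+42.22)/2 × 1.5 = 31.665
  [1.5→3]: (42.22+39.14)/2 × 1.5 = 61.02
  [3→3.25]: (39.14+37.79)/2 × 0.25 = 9.61625
  [3.25→3.75]: (37.79+34.97)/2 × 0.5 = 18.19
  Sum = 120.49125 mcg/mL·h
oral solution tail: 34.97/0.188 = 186.011; AUC_ev,0→∞ = 120.49125 + 186.011 = 306.50225 mcg/mL·h
F = (AUC_ev/D_ev)/(AUC_iv/D_iv) = (306.50225/40)/(225.851/20) = 7.66256/11.29255 = 0.6786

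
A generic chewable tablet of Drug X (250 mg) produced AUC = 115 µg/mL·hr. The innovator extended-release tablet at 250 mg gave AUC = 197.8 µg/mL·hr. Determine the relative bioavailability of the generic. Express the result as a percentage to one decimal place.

F_rel = 58.1%

F_rel = (AUC_test/D_test) / (AUC_ref/D_ref)
      = (115/250) / (197.8/250)
      = 0.46 / 0.7912 = 0.5814 = 58.14%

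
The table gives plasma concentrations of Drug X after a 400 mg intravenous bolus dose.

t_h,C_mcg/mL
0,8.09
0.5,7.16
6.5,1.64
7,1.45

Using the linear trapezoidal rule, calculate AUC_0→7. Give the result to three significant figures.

AUC = 31.0 mcg/mL·h

Trapezoidal AUC_0→7:
  [0→0.5]: (8.09+7.16)/2 × 0.5 = 3.8125
  [0.5→6.5]: (7.16+1.64)/2 × 6 = 26.4
  [6.5→7]: (1.64+1.45)/2 × 0.5 = 0.7725
  Sum = 30.985 mcg/mL·h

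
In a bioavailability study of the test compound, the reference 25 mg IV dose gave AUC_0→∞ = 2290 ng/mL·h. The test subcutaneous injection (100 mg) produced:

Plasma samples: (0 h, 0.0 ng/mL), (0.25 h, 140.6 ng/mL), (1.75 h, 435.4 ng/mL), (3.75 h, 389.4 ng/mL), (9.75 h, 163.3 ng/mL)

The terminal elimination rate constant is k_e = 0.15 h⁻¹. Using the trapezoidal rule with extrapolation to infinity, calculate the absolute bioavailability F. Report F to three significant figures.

F = 0.439

Trapezoidal AUC_0→9.75 (subcutaneous injection):
  [0→0.25]: (0.0+140.6)/2 × 0.25 = 17.575
  [0.25→1.75]: (140.6+435.4)/2 × 1.5 = 432.0
  [1.75→3.75]: (435.4+389.4)/2 × 2 = 824.8
  [3.75→9.75]: (389.4+163.3)/2 × 6 = 1658.1
  Sum = 2932.475 ng/mL·h
Tail: C_last/k_e = 163.3/0.15 = 1088.667
AUC_0→∞ (subcutaneous injection) = 2932.475 + 1088.667 = 4021.142 ng/mL·h
F = (AUC_ev/D_ev)/(AUC_iv/D_iv) = (4021.142/100)/(2290/25) = 40.21142/91.6 = 0.4390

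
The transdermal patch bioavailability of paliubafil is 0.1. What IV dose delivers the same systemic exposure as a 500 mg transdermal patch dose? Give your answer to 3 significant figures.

Systemic exposure from an extravascular dose = F × D_ev, so the equivalent IV dose is F × D_ev.
D_iv = F × D_ev = 0.1 × 500 = 50 mg

D_iv = 50.0 mg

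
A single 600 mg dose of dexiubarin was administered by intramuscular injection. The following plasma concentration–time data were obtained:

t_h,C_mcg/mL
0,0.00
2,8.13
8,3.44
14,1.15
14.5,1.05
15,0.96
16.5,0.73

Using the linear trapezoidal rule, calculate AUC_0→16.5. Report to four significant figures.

Trapezoidal AUC_0→16.5:
  [0→2]: (0.00+8.13)/2 × 2 = 8.13
  [2→8]: (8.13+3.44)/2 × 6 = 34.71
  [8→14]: (3.44+1.15)/2 × 6 = 13.77
  [14→14.5]: (1.15+1.05)/2 × 0.5 = 0.55
  [14.5→15]: (1.05+0.96)/2 × 0.5 = 0.5025
  [15→16.5]: (0.96+0.73)/2 × 1.5 = 1.2675
  Sum = 58.93 mcg/mL·h

AUC = 58.93 mcg/mL·h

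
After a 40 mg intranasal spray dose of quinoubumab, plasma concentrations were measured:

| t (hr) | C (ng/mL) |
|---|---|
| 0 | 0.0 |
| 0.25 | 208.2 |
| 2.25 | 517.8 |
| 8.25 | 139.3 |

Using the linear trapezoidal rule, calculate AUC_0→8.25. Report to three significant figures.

Trapezoidal AUC_0→8.25:
  [0→0.25]: (0.0+208.2)/2 × 0.25 = 26.025
  [0.25→2.25]: (208.2+517.8)/2 × 2 = 726.0
  [2.25→8.25]: (517.8+139.3)/2 × 6 = 1971.3
  Sum = 2723.325 ng/mL·hr

AUC = 2720 ng/mL·hr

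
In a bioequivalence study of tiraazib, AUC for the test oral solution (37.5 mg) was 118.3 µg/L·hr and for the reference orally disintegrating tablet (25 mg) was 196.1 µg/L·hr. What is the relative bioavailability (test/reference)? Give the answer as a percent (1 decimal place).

F_rel = (AUC_test/D_test) / (AUC_ref/D_ref)
      = (118.3/37.5) / (196.1/25)
      = 3.15467 / 7.844 = 0.4022 = 40.22%

F_rel = 40.2%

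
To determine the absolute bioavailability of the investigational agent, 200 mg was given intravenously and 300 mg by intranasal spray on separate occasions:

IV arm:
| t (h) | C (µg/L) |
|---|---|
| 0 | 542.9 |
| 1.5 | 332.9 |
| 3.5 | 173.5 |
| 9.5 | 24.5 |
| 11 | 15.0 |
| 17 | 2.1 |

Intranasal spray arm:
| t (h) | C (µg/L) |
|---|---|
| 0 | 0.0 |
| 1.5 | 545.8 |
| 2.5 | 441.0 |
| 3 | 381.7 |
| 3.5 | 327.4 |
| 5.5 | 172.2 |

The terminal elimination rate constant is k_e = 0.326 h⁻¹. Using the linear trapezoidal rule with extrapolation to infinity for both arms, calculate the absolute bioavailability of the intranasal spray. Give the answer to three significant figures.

F = 0.836

Trapezoidal AUC_0→17 (IV):
  [0→1.5]: (542.9+332.9)/2 × 1.5 = 656.85
  [1.5→3.5]: (332.9+173.5)/2 × 2 = 506.4
  [3.5→9.5]: (173.5+24.5)/2 × 6 = 594.0
  [9.5→11]: (24.5+15.0)/2 × 1.5 = 29.625
  [11→17]: (15.0+2.1)/2 × 6 = 51.3
  Sum = 1838.175 µg/L·h
IV tail: 2.1/0.326 = 6.442; AUC_iv,0→∞ = 1838.175 + 6.442 = 1844.617 µg/L·h
Trapezoidal AUC_0→5.5 (intranasal spray):
  [0→1.5]: (0.0+545.8)/2 × 1.5 = 409.35
  [1.5→2.5]: (545.8+441.0)/2 × 1 = 493.4
  [2.5→3]: (441.0+381.7)/2 × 0.5 = 205.675
  [3→3.5]: (381.7+327.4)/2 × 0.5 = 177.275
  [3.5→5.5]: (327.4+172.2)/2 × 2 = 499.6
  Sum = 1785.3 µg/L·h
intranasal spray tail: 172.2/0.326 = 528.221; AUC_ev,0→∞ = 1785.3 + 528.221 = 2313.521 µg/L·h
F = (AUC_ev/D_ev)/(AUC_iv/D_iv) = (2313.521/300)/(1844.617/200) = 7.71174/9.223085 = 0.8361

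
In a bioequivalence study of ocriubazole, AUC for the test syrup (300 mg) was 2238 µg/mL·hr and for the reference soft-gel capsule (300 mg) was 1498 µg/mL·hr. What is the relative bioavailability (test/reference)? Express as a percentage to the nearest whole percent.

F_rel = 149%

F_rel = (AUC_test/D_test) / (AUC_ref/D_ref)
      = (2238/300) / (1498/300)
      = 7.46 / 4.99333 = 1.4940 = 149.40%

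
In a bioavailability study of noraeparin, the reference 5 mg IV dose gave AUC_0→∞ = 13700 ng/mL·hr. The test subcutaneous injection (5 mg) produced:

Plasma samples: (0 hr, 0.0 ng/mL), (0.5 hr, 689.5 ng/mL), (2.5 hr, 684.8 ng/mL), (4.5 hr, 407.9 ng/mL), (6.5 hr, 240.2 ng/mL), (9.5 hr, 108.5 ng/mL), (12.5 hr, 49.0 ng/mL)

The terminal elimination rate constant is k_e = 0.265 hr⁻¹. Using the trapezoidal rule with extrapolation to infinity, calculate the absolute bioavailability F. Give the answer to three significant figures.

Trapezoidal AUC_0→12.5 (subcutaneous injection):
  [0→0.5]: (0.0+689.5)/2 × 0.5 = 172.375
  [0.5→2.5]: (689.5+684.8)/2 × 2 = 1374.3
  [2.5→4.5]: (684.8+407.9)/2 × 2 = 1092.7
  [4.5→6.5]: (407.9+240.2)/2 × 2 = 648.1
  [6.5→9.5]: (240.2+108.5)/2 × 3 = 523.05
  [9.5→12.5]: (108.5+49.0)/2 × 3 = 236.25
  Sum = 4046.775 ng/mL·hr
Tail: C_last/k_e = 49.0/0.265 = 184.906
AUC_0→∞ (subcutaneous injection) = 4046.775 + 184.906 = 4231.681 ng/mL·hr
F = (AUC_ev/D_ev)/(AUC_iv/D_iv) = (4231.681/5)/(13700/5) = 846.3362/2740 = 0.3089

F = 0.309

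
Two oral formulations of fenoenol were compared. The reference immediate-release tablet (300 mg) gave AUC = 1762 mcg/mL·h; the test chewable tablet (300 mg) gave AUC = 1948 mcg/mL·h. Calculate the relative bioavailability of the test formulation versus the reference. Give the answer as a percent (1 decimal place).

F_rel = (AUC_test/D_test) / (AUC_ref/D_ref)
      = (1948/300) / (1762/300)
      = 6.49333 / 5.87333 = 1.1056 = 110.56%

F_rel = 110.6%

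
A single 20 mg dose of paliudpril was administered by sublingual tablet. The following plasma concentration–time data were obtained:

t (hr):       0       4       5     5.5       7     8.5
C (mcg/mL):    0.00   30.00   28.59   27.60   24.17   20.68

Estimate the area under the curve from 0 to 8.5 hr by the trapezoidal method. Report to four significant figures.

AUC = 175.8 mcg/mL·hr

Trapezoidal AUC_0→8.5:
  [0→4]: (0.00+30.00)/2 × 4 = 60.0
  [4→5]: (30.00+28.59)/2 × 1 = 29.295
  [5→5.5]: (28.59+27.60)/2 × 0.5 = 14.0475
  [5.5→7]: (27.60+24.17)/2 × 1.5 = 38.8275
  [7→8.5]: (24.17+20.68)/2 × 1.5 = 33.6375
  Sum = 175.8075 mcg/mL·hr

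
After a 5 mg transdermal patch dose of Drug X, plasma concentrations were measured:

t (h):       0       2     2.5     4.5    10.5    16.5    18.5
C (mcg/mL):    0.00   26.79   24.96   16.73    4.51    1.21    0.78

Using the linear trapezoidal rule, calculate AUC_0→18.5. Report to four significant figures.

Trapezoidal AUC_0→18.5:
  [0→2]: (0.00+26.79)/2 × 2 = 26.79
  [2→2.5]: (26.79+24.96)/2 × 0.5 = 12.9375
  [2.5→4.5]: (24.96+16.73)/2 × 2 = 41.69
  [4.5→10.5]: (16.73+4.51)/2 × 6 = 63.72
  [10.5→16.5]: (4.51+1.21)/2 × 6 = 17.16
  [16.5→18.5]: (1.21+0.78)/2 × 2 = 1.99
  Sum = 164.2875 mcg/mL·h

AUC = 164.3 mcg/mL·h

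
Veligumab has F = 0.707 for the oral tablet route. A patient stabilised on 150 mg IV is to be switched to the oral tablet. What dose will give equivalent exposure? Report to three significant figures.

For equal systemic exposure: F × D_ev = D_iv
D_ev = D_iv / F = 150 / 0.707 = 212.164 mg

D_oral = 212 mg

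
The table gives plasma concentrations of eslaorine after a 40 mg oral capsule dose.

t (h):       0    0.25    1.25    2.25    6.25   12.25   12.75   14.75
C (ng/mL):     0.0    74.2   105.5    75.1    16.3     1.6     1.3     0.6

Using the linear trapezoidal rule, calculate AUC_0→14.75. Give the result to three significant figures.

Trapezoidal AUC_0→14.75:
  [0→0.25]: (0.0+74.2)/2 × 0.25 = 9.275
  [0.25→1.25]: (74.2+105.5)/2 × 1 = 89.85
  [1.25→2.25]: (105.5+75.1)/2 × 1 = 90.3
  [2.25→6.25]: (75.1+16.3)/2 × 4 = 182.8
  [6.25→12.25]: (16.3+1.6)/2 × 6 = 53.7
  [12.25→12.75]: (1.6+1.3)/2 × 0.5 = 0.725
  [12.75→14.75]: (1.3+0.6)/2 × 2 = 1.9
  Sum = 428.55 ng/mL·h

AUC = 429 ng/mL·h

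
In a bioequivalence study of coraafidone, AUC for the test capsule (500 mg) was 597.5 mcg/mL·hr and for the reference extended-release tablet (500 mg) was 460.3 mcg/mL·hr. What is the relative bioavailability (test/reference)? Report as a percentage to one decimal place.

F_rel = (AUC_test/D_test) / (AUC_ref/D_ref)
      = (597.5/500) / (460.3/500)
      = 1.195 / 0.9206 = 1.2981 = 129.81%

F_rel = 129.8%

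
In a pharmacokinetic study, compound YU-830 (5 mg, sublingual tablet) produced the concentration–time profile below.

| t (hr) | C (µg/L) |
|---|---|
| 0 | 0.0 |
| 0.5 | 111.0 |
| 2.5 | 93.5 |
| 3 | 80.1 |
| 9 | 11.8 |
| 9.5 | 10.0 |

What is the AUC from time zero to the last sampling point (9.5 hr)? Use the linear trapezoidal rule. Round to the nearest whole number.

Trapezoidal AUC_0→9.5:
  [0→0.5]: (0.0+111.0)/2 × 0.5 = 27.75
  [0.5→2.5]: (111.0+93.5)/2 × 2 = 204.5
  [2.5→3]: (93.5+80.1)/2 × 0.5 = 43.4
  [3→9]: (80.1+11.8)/2 × 6 = 275.7
  [9→9.5]: (11.8+10.0)/2 × 0.5 = 5.45
  Sum = 556.8 µg/L·hr

AUC = 557 µg/L·hr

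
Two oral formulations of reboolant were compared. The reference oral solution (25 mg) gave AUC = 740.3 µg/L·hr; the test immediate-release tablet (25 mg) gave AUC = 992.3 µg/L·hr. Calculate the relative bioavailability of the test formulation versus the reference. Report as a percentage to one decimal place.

F_rel = (AUC_test/D_test) / (AUC_ref/D_ref)
      = (992.3/25) / (740.3/25)
      = 39.692 / 29.612 = 1.3404 = 134.04%

F_rel = 134.0%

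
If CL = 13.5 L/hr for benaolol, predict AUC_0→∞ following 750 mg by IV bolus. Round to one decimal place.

AUC_0→∞ = Dose_iv / CL
        = 750 / 13.5 = 55.5556 mg/L·hr

AUC = 55.6 mg/L·hr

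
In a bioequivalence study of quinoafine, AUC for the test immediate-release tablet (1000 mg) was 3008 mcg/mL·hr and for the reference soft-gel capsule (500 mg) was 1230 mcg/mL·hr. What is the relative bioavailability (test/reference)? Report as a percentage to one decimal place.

F_rel = 122.3%

F_rel = (AUC_test/D_test) / (AUC_ref/D_ref)
      = (3008/1000) / (1230/500)
      = 3.008 / 2.46 = 1.2228 = 122.28%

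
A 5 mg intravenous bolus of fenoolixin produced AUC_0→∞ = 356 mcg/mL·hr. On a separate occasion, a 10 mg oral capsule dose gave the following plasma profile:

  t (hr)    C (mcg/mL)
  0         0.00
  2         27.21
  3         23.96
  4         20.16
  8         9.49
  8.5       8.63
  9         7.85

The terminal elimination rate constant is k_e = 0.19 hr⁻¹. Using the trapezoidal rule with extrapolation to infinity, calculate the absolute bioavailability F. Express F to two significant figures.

F = 0.26

Trapezoidal AUC_0→9 (oral capsule):
  [0→2]: (0.00+27.21)/2 × 2 = 27.21
  [2→3]: (27.21+23.96)/2 × 1 = 25.585
  [3→4]: (23.96+20.16)/2 × 1 = 22.06
  [4→8]: (20.16+9.49)/2 × 4 = 59.3
  [8→8.5]: (9.49+8.63)/2 × 0.5 = 4.53
  [8.5→9]: (8.63+7.85)/2 × 0.5 = 4.12
  Sum = 142.805 mcg/mL·hr
Tail: C_last/k_e = 7.85/0.19 = 41.316
AUC_0→∞ (oral capsule) = 142.805 + 41.316 = 184.121 mcg/mL·hr
F = (AUC_ev/D_ev)/(AUC_iv/D_iv) = (184.121/10)/(356/5) = 18.4121/71.2 = 0.2586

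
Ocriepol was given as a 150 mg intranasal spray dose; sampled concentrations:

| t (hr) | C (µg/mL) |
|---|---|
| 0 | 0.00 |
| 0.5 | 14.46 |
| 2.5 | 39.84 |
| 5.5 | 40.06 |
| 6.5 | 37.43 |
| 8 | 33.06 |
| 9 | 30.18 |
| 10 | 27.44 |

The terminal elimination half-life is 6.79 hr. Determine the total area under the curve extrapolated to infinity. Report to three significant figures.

Trapezoidal AUC_0→10:
  [0→0.5]: (0.00+14.46)/2 × 0.5 = 3.615
  [0.5→2.5]: (14.46+39.84)/2 × 2 = 54.3
  [2.5→5.5]: (39.84+40.06)/2 × 3 = 119.85
  [5.5→6.5]: (40.06+37.43)/2 × 1 = 38.745
  [6.5→8]: (37.43+33.06)/2 × 1.5 = 52.8675
  [8→9]: (33.06+30.18)/2 × 1 = 31.62
  [9→10]: (30.18+27.44)/2 × 1 = 28.81
  Sum = 329.8075 µg/mL·hr
k_e = ln2 / t½ = 0.693147 / 6.79 = 0.1021 hr^-1
Extrapolated tail: C_last / k_e = 27.44 / 0.1021 = 268.756
AUC_0→∞ = 329.8075 + 268.756 = 598.5635 µg/mL·hr

AUC = 599 µg/mL·hr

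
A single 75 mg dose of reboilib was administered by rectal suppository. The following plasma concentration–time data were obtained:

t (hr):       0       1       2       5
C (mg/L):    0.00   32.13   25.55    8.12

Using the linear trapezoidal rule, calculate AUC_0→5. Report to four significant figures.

Trapezoidal AUC_0→5:
  [0→1]: (0.00+32.13)/2 × 1 = 16.065
  [1→2]: (32.13+25.55)/2 × 1 = 28.84
  [2→5]: (25.55+8.12)/2 × 3 = 50.505
  Sum = 95.41 mg/L·hr

AUC = 95.41 mg/L·hr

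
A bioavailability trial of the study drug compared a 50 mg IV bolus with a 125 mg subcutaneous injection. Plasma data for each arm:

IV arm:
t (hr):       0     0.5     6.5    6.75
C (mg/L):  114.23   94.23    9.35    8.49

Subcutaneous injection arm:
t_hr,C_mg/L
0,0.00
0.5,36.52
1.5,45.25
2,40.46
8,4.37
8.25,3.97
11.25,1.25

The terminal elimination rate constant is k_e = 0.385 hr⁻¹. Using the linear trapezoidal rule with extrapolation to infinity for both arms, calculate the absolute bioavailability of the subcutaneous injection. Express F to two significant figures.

Trapezoidal AUC_0→6.75 (IV):
  [0→0.5]: (114.23+94.23)/2 × 0.5 = 52.115
  [0.5→6.5]: (94.23+9.35)/2 × 6 = 310.74
  [6.5→6.75]: (9.35+8.49)/2 × 0.25 = 2.23
  Sum = 365.085 mg/L·hr
IV tail: 8.49/0.385 = 22.052; AUC_iv,0→∞ = 365.085 + 22.052 = 387.137 mg/L·hr
Trapezoidal AUC_0→11.25 (subcutaneous injection):
  [0→0.5]: (0.00+36.52)/2 × 0.5 = 9.13
  [0.5→1.5]: (36.52+45.25)/2 × 1 = 40.885
  [1.5→2]: (45.25+40.46)/2 × 0.5 = 21.4275
  [2→8]: (40.46+4.37)/2 × 6 = 134.49
  [8→8.25]: (4.37+3.97)/2 × 0.25 = 1.0425
  [8.25→11.25]: (3.97+1.25)/2 × 3 = 7.83
  Sum = 214.805 mg/L·hr
subcutaneous injection tail: 1.25/0.385 = 3.247; AUC_ev,0→∞ = 214.805 + 3.247 = 218.052 mg/L·hr
F = (AUC_ev/D_ev)/(AUC_iv/D_iv) = (218.052/125)/(387.137/50) = 1.744416/7.74274 = 0.2253

F = 0.23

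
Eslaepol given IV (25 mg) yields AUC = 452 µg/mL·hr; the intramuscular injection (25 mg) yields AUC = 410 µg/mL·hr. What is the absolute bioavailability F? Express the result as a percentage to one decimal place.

F = 90.7%

F = (AUC_ev / D_ev) / (AUC_iv / D_iv)
  = (410/25) / (452/25)
  = 16.4 / 18.08 = 0.9071
  = 90.71%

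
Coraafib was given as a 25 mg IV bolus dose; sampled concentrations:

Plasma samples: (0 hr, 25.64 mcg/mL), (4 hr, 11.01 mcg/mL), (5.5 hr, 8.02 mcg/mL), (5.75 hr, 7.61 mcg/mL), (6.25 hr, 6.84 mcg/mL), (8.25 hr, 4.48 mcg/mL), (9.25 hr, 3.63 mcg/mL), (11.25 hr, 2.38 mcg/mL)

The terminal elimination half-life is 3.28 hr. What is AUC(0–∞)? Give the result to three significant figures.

AUC = 126 mcg/mL·hr

Trapezoidal AUC_0→11.25:
  [0→4]: (25.64+11.01)/2 × 4 = 73.3
  [4→5.5]: (11.01+8.02)/2 × 1.5 = 14.2725
  [5.5→5.75]: (8.02+7.61)/2 × 0.25 = 1.95375
  [5.75→6.25]: (7.61+6.84)/2 × 0.5 = 3.6125
  [6.25→8.25]: (6.84+4.48)/2 × 2 = 11.32
  [8.25→9.25]: (4.48+3.63)/2 × 1 = 4.055
  [9.25→11.25]: (3.63+2.38)/2 × 2 = 6.01
  Sum = 114.52375 mcg/mL·hr
k_e = ln2 / t½ = 0.693147 / 3.28 = 0.2113 hr^-1
Extrapolated tail: C_last / k_e = 2.38 / 0.2113 = 11.264
AUC_0→∞ = 114.52375 + 11.264 = 125.78775 mcg/mL·hr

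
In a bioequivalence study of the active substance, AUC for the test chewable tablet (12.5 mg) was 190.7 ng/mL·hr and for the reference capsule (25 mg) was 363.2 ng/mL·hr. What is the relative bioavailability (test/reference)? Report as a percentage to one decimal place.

F_rel = (AUC_test/D_test) / (AUC_ref/D_ref)
      = (190.7/12.5) / (363.2/25)
      = 15.256 / 14.528 = 1.0501 = 105.01%

F_rel = 105.0%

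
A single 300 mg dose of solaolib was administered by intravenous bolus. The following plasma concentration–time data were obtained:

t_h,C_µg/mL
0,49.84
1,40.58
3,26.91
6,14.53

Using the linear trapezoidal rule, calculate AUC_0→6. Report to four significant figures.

Trapezoidal AUC_0→6:
  [0→1]: (49.84+40.58)/2 × 1 = 45.21
  [1→3]: (40.58+26.91)/2 × 2 = 67.49
  [3→6]: (26.91+14.53)/2 × 3 = 62.16
  Sum = 174.86 µg/mL·h

AUC = 174.9 µg/mL·h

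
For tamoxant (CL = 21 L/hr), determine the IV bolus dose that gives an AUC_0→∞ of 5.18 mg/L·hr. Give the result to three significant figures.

Dose_iv = CL × AUC_0→∞
     = 21 × 5.18 = 108.78 mg

Dose = 109 mg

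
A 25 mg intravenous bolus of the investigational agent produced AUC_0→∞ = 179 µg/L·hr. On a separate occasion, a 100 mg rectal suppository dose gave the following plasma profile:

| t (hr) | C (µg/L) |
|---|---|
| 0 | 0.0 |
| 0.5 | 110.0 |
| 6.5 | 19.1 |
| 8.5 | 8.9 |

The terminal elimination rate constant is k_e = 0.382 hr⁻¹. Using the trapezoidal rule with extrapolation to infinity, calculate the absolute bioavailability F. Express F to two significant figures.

Trapezoidal AUC_0→8.5 (rectal suppository):
  [0→0.5]: (0.0+110.0)/2 × 0.5 = 27.5
  [0.5→6.5]: (110.0+19.1)/2 × 6 = 387.3
  [6.5→8.5]: (19.1+8.9)/2 × 2 = 28.0
  Sum = 442.8 µg/L·hr
Tail: C_last/k_e = 8.9/0.382 = 23.298
AUC_0→∞ (rectal suppository) = 442.8 + 23.298 = 466.098 µg/L·hr
F = (AUC_ev/D_ev)/(AUC_iv/D_iv) = (466.098/100)/(179/25) = 4.66098/7.16 = 0.6510

F = 0.65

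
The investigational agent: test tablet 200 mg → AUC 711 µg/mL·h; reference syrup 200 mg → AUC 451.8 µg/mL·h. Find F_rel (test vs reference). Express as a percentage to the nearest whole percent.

F_rel = (AUC_test/D_test) / (AUC_ref/D_ref)
      = (711/200) / (451.8/200)
      = 3.555 / 2.259 = 1.5737 = 157.37%

F_rel = 157%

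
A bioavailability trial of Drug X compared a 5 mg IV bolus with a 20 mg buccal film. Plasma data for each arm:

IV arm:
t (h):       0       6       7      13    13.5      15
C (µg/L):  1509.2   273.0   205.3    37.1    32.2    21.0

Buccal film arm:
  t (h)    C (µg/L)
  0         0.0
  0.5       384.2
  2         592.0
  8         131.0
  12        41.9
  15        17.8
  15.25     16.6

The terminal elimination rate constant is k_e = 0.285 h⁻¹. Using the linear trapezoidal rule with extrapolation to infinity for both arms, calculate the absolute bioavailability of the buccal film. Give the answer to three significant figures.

F = 0.136

Trapezoidal AUC_0→15 (IV):
  [0→6]: (1509.2+273.0)/2 × 6 = 5346.6
  [6→7]: (273.0+205.3)/2 × 1 = 239.15
  [7→13]: (205.3+37.1)/2 × 6 = 727.2
  [13→13.5]: (37.1+32.2)/2 × 0.5 = 17.325
  [13.5→15]: (32.2+21.0)/2 × 1.5 = 39.9
  Sum = 6370.175 µg/L·h
IV tail: 21.0/0.285 = 73.684; AUC_iv,0→∞ = 6370.175 + 73.684 = 6443.859 µg/L·h
Trapezoidal AUC_0→15.25 (buccal film):
  [0→0.5]: (0.0+384.2)/2 × 0.5 = 96.05
  [0.5→2]: (384.2+592.0)/2 × 1.5 = 732.15
  [2→8]: (592.0+131.0)/2 × 6 = 2169.0
  [8→12]: (131.0+41.9)/2 × 4 = 345.8
  [12→15]: (41.9+17.8)/2 × 3 = 89.55
  [15→15.25]: (17.8+16.6)/2 × 0.25 = 4.3
  Sum = 3436.85 µg/L·h
buccal film tail: 16.6/0.285 = 58.246; AUC_ev,0→∞ = 3436.85 + 58.246 = 3495.096 µg/L·h
F = (AUC_ev/D_ev)/(AUC_iv/D_iv) = (3495.096/20)/(6443.859/5) = 174.7548/1288.7718 = 0.1356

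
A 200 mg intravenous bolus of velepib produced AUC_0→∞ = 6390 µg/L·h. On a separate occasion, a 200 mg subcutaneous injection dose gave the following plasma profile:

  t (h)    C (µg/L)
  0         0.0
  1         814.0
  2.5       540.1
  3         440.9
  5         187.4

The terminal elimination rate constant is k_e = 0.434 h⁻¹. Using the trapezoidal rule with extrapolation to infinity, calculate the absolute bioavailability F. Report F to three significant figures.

F = 0.427

Trapezoidal AUC_0→5 (subcutaneous injection):
  [0→1]: (0.0+814.0)/2 × 1 = 407.0
  [1→2.5]: (814.0+540.1)/2 × 1.5 = 1015.575
  [2.5→3]: (540.1+440.9)/2 × 0.5 = 245.25
  [3→5]: (440.9+187.4)/2 × 2 = 628.3
  Sum = 2296.125 µg/L·h
Tail: C_last/k_e = 187.4/0.434 = 431.797
AUC_0→∞ (subcutaneous injection) = 2296.125 + 431.797 = 2727.922 µg/L·h
F = (AUC_ev/D_ev)/(AUC_iv/D_iv) = (2727.922/200)/(6390/200) = 13.63961/31.95 = 0.4269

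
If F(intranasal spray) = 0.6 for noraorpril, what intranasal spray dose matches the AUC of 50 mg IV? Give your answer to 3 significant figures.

D_intranasal = 83.3 mg

For equal systemic exposure: F × D_ev = D_iv
D_ev = D_iv / F = 50 / 0.6 = 83.3333 mg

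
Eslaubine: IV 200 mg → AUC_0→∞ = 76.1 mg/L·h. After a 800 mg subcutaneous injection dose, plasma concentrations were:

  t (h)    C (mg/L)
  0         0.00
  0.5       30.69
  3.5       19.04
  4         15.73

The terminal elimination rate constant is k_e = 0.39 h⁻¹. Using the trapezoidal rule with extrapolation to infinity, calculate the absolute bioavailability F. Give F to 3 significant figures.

Trapezoidal AUC_0→4 (subcutaneous injection):
  [0→0.5]: (0.00+30.69)/2 × 0.5 = 7.6725
  [0.5→3.5]: (30.69+19.04)/2 × 3 = 74.595
  [3.5→4]: (19.04+15.73)/2 × 0.5 = 8.6925
  Sum = 90.96 mg/L·h
Tail: C_last/k_e = 15.73/0.39 = 40.333
AUC_0→∞ (subcutaneous injection) = 90.96 + 40.333 = 131.293 mg/L·h
F = (AUC_ev/D_ev)/(AUC_iv/D_iv) = (131.293/800)/(76.1/200) = 0.16411625/0.3805 = 0.4313

F = 0.431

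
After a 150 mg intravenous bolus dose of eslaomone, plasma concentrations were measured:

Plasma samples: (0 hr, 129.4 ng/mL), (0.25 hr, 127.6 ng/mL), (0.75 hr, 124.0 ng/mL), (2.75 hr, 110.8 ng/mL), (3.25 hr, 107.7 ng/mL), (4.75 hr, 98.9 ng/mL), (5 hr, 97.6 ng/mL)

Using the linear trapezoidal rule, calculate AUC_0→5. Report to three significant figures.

Trapezoidal AUC_0→5:
  [0→0.25]: (129.4+127.6)/2 × 0.25 = 32.125
  [0.25→0.75]: (127.6+124.0)/2 × 0.5 = 62.9
  [0.75→2.75]: (124.0+110.8)/2 × 2 = 234.8
  [2.75→3.25]: (110.8+107.7)/2 × 0.5 = 54.625
  [3.25→4.75]: (107.7+98.9)/2 × 1.5 = 154.95
  [4.75→5]: (98.9+97.6)/2 × 0.25 = 24.5625
  Sum = 563.9625 ng/mL·hr

AUC = 564 ng/mL·hr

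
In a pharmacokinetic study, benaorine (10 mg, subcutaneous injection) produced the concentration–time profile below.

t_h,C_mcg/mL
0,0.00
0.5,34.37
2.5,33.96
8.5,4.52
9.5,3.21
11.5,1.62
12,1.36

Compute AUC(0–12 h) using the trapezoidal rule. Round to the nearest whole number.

AUC = 202 mcg/mL·h

Trapezoidal AUC_0→12:
  [0→0.5]: (0.00+34.37)/2 × 0.5 = 8.5925
  [0.5→2.5]: (34.37+33.96)/2 × 2 = 68.33
  [2.5→8.5]: (33.96+4.52)/2 × 6 = 115.44
  [8.5→9.5]: (4.52+3.21)/2 × 1 = 3.865
  [9.5→11.5]: (3.21+1.62)/2 × 2 = 4.83
  [11.5→12]: (1.62+1.36)/2 × 0.5 = 0.745
  Sum = 201.8025 mcg/mL·h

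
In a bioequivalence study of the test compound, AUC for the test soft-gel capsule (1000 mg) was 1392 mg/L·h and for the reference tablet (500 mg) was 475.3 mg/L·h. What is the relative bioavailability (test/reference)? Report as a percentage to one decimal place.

F_rel = 146.4%

F_rel = (AUC_test/D_test) / (AUC_ref/D_ref)
      = (1392/1000) / (475.3/500)
      = 1.392 / 0.9506 = 1.4643 = 146.43%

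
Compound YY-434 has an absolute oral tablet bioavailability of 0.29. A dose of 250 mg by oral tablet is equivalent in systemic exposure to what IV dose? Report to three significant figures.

Systemic exposure from an extravascular dose = F × D_ev, so the equivalent IV dose is F × D_ev.
D_iv = F × D_ev = 0.29 × 250 = 72.5 mg

D_iv = 72.5 mg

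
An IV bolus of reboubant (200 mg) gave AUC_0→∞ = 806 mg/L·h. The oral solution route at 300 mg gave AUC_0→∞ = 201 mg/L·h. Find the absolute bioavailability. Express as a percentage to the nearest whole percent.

F = (AUC_ev / D_ev) / (AUC_iv / D_iv)
  = (201/300) / (806/200)
  = 0.67 / 4.03 = 0.1663
  = 16.63%

F = 17%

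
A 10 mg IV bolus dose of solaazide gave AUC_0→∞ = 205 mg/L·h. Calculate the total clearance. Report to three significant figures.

CL = Dose_iv / AUC_0→∞
   = 10 / 205 = 0.0487805 L/h

CL = 0.0488 L/h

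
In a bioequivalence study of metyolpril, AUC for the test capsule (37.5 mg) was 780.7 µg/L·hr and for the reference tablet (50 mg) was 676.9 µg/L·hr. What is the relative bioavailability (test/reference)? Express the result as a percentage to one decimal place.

F_rel = (AUC_test/D_test) / (AUC_ref/D_ref)
      = (780.7/37.5) / (676.9/50)
      = 20.8187 / 13.538 = 1.5378 = 153.78%

F_rel = 153.8%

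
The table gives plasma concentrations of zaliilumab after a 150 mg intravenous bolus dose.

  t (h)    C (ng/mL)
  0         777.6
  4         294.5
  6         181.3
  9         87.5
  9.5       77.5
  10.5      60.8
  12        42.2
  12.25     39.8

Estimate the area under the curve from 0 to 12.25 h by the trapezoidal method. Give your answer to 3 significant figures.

Trapezoidal AUC_0→12.25:
  [0→4]: (777.6+294.5)/2 × 4 = 2144.2
  [4→6]: (294.5+181.3)/2 × 2 = 475.8
  [6→9]: (181.3+87.5)/2 × 3 = 403.2
  [9→9.5]: (87.5+77.5)/2 × 0.5 = 41.25
  [9.5→10.5]: (77.5+60.8)/2 × 1 = 69.15
  [10.5→12]: (60.8+42.2)/2 × 1.5 = 77.25
  [12→12.25]: (42.2+39.8)/2 × 0.25 = 10.25
  Sum = 3221.1 ng/mL·h

AUC = 3220 ng/mL·h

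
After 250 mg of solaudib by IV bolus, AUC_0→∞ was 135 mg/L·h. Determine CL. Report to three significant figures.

CL = Dose_iv / AUC_0→∞
   = 250 / 135 = 1.85185 L/h

CL = 1.85 L/h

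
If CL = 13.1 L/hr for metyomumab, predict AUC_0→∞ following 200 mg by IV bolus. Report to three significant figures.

AUC = 15.3 mg/L·hr

AUC_0→∞ = Dose_iv / CL
        = 200 / 13.1 = 15.2672 mg/L·hr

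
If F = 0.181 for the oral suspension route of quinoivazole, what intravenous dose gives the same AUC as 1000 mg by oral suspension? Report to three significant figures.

Systemic exposure from an extravascular dose = F × D_ev, so the equivalent IV dose is F × D_ev.
D_iv = F × D_ev = 0.181 × 1000 = 181 mg

D_iv = 181 mg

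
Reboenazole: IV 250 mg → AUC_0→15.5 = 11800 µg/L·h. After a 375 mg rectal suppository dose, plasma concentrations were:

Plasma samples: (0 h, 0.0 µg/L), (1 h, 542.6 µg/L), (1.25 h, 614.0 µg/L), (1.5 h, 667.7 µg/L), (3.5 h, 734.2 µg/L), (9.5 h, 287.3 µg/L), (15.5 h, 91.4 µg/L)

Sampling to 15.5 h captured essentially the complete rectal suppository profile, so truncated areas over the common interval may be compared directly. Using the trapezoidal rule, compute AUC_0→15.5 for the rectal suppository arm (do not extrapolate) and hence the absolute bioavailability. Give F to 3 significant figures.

F = 0.349

Trapezoidal AUC_0→15.5 (rectal suppository):
  [0→1]: (0.0+542.6)/2 × 1 = 271.3
  [1→1.25]: (542.6+614.0)/2 × 0.25 = 144.575
  [1.25→1.5]: (614.0+667.7)/2 × 0.25 = 160.2125
  [1.5→3.5]: (667.7+734.2)/2 × 2 = 1401.9
  [3.5→9.5]: (734.2+287.3)/2 × 6 = 3064.5
  [9.5→15.5]: (287.3+91.4)/2 × 6 = 1136.1
  Sum = 6178.5875 µg/L·h
F = (AUC_ev/D_ev)/(AUC_iv/D_iv) = (6178.5875/375)/(11800/250) = 16.4762/47.2 = 0.3491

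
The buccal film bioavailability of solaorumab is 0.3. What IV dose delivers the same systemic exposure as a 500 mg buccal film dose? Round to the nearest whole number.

D_iv = 150 mg

Systemic exposure from an extravascular dose = F × D_ev, so the equivalent IV dose is F × D_ev.
D_iv = F × D_ev = 0.3 × 500 = 150 mg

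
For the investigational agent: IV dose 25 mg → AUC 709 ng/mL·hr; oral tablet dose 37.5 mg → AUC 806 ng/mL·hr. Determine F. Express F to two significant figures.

F = (AUC_ev / D_ev) / (AUC_iv / D_iv)
  = (806/37.5) / (709/25)
  = 21.4933 / 28.36 = 0.7579

F = 0.76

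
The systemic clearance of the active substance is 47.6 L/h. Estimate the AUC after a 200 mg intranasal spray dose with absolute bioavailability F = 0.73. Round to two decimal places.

AUC_0→∞ = F × Dose / CL
        = 0.73 × 200 / 47.6 = 3.06723 mg/L·h

AUC = 3.07 mg/L·h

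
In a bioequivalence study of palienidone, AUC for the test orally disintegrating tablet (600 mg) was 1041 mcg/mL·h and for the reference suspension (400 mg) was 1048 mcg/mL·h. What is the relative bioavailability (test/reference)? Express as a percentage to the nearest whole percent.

F_rel = (AUC_test/D_test) / (AUC_ref/D_ref)
      = (1041/600) / (1048/400)
      = 1.735 / 2.62 = 0.6622 = 66.22%

F_rel = 66%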